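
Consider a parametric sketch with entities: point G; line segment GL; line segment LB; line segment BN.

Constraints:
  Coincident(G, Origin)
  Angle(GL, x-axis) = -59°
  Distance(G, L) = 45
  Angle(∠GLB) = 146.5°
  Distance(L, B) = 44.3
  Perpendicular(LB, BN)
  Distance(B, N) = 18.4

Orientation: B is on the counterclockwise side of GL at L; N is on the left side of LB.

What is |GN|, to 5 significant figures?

82.078

G is at the origin; GL runs at -59.0° with length 45.0, so L = 45.0·(cos -59.0°, sin -59.0°) = (23.177, -38.573). ∠GLB = 146.5°, so LB runs at -59.0° + (180° − 146.5°) = -25.500° from the x-axis; with |LB| = 44.3, B = L + 44.3·(cos -25.500°, sin -25.500°) = (63.161, -57.644). The perpendicularity gives BN at right angles to LB; with |BN| = 18.4 on the left of LB, N = B + 18.4·(0.43051, 0.90259) = (71.083, -41.037). Then |GN| = |N − G| = 82.078.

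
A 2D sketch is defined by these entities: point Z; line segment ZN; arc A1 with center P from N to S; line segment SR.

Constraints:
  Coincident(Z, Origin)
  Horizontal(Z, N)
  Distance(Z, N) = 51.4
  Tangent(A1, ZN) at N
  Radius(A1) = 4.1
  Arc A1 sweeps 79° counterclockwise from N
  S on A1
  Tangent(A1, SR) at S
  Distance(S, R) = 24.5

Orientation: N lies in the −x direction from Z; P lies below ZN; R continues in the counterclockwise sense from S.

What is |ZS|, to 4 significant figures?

55.52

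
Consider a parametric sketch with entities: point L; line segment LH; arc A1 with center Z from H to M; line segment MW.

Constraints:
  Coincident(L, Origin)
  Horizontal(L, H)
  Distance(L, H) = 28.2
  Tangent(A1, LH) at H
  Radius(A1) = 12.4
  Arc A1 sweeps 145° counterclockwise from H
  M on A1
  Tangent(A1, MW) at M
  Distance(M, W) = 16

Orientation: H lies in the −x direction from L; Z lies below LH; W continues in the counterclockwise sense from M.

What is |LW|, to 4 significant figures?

38.73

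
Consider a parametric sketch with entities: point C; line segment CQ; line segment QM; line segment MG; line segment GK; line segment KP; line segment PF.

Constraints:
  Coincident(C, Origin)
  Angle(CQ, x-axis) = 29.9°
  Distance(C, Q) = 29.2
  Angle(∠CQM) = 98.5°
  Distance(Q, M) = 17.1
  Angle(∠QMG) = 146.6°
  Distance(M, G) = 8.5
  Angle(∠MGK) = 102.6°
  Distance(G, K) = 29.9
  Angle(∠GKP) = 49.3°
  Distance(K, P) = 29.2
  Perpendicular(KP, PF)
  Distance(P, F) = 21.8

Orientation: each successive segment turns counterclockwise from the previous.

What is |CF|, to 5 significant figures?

39.732

C is at the origin; CQ runs at 29.9° with length 29.2, so Q = (25.313, 14.556). ∠CQM = 98.5° gives QM at 111.40° from the x-axis; with |QM| = 17.1, M = (19.074, 30.477). ∠QMG = 146.6° gives MG at 144.80° from the x-axis; with |MG| = 8.5, G = (12.128, 35.377). ∠MGK = 102.6° gives GK at -137.80° from the x-axis; with |GK| = 29.9, K = (-10.022, 15.292). ∠GKP = 49.3° gives KP at -7.1000° from the x-axis; with |KP| = 29.2, P = (18.954, 11.683). KP is perpendicular to PF, so PF runs at 82.900°; with |PF| = 21.8, F = (21.649, 33.316). Then |CF| = |F − C| = 39.732.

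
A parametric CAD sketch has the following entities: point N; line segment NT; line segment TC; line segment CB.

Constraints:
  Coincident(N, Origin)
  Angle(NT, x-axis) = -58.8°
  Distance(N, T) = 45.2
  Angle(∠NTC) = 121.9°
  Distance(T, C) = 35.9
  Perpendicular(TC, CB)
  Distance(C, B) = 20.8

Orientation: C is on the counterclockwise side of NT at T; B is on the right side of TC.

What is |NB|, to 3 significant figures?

84.1

N is at the origin; NT runs at -58.8° with length 45.2, so T = 45.2·(cos -58.8°, sin -58.8°) = (23.4, -38.7). ∠NTC = 121.9°, so TC runs at -58.8° + (180° − 121.9°) = -0.700° from the x-axis; with |TC| = 35.9, C = T + 35.9·(cos -0.700°, sin -0.700°) = (59.3, -39.1). The perpendicularity gives CB at right angles to TC; with |CB| = 20.8 on the right of TC, B = C + 20.8·(-0.0122, -1.00) = (59.1, -59.9). Then |NB| = |B − N| = 84.1.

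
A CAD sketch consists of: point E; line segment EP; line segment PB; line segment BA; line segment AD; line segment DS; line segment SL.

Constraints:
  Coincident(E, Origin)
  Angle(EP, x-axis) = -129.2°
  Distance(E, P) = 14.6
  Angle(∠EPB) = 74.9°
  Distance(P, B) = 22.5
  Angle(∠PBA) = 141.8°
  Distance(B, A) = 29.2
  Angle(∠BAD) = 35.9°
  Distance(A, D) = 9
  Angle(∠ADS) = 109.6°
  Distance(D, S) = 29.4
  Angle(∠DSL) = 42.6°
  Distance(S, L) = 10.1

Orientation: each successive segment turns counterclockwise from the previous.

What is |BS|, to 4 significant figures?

11.61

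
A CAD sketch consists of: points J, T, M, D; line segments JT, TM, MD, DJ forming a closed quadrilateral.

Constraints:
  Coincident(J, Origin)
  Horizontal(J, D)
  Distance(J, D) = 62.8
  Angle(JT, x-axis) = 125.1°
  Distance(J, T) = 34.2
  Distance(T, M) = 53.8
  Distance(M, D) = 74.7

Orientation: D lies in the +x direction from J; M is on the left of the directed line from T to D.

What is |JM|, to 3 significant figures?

66.0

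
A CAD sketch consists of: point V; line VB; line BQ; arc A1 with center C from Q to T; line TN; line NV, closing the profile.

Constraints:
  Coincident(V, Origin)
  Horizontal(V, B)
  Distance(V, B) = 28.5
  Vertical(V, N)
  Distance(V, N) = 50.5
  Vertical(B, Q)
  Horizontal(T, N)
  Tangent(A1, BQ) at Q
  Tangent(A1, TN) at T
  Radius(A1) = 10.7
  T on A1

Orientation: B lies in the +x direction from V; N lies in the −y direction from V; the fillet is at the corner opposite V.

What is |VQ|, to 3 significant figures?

49.0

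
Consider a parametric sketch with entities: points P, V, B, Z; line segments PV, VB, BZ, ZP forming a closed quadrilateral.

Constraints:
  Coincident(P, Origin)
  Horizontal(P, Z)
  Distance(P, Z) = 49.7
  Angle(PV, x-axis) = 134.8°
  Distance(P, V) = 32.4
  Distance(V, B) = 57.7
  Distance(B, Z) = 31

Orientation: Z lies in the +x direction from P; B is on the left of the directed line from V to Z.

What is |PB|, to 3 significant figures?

44.1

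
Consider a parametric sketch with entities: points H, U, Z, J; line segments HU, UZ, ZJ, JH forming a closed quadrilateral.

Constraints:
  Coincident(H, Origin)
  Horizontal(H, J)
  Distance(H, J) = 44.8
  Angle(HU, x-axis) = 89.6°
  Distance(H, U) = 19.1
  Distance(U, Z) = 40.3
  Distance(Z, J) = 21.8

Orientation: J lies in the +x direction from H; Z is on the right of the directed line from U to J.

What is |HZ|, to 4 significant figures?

28.73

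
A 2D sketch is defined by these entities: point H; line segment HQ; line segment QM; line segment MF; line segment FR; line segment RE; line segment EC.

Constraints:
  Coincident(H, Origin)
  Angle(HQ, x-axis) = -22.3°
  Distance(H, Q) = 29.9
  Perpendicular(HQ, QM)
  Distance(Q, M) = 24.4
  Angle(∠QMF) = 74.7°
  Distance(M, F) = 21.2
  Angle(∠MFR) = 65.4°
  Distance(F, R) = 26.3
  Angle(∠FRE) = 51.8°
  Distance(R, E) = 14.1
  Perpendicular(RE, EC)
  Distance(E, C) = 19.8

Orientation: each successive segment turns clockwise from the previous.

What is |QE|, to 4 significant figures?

12.44

H is at the origin; HQ runs at -22.3° with length 29.9, so Q = (27.66, -11.35). The perpendicularity gives QM at right angles to HQ, so QM runs at -112.3°; with |QM| = 24.4, M = (18.41, -33.92). ∠QMF = 74.7° gives MF at 142.4° from the x-axis; with |MF| = 21.2, F = (1.608, -20.99). ∠MFR = 65.4° gives FR at 27.80° from the x-axis; with |FR| = 26.3, R = (24.87, -8.720). ∠FRE = 51.8° gives RE at -100.4° from the x-axis; with |RE| = 14.1, E = (22.33, -22.59). Then |QE| = |E − Q| = 12.44.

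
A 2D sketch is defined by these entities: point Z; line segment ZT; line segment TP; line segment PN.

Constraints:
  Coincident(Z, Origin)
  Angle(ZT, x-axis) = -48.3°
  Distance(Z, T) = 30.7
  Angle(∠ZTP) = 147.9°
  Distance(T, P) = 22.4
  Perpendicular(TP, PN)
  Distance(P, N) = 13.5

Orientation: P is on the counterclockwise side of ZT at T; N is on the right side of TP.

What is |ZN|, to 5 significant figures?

56.851

∠ZTP = 147.9°, so TP runs at -48.3° + (180° − 147.9°) = -16.200° from the x-axis; with |TP| = 22.4, P = T + 22.4·(cos -16.200°, sin -16.200°) = (41.933, -29.171). The perpendicularity gives PN at right angles to TP; with |PN| = 13.5 on the right of TP, N = P + 13.5·(-0.27899, -0.96029) = (38.167, -42.135). Then |ZN| = |N − Z| = 56.851.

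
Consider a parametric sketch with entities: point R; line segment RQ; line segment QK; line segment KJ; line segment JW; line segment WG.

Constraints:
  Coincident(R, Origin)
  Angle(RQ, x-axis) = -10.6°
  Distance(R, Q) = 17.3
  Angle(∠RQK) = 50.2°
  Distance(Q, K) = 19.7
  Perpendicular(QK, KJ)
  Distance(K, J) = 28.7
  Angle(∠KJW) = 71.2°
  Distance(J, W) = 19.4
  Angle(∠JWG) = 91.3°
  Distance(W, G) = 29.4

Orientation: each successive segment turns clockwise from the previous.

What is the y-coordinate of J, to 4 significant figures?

6.374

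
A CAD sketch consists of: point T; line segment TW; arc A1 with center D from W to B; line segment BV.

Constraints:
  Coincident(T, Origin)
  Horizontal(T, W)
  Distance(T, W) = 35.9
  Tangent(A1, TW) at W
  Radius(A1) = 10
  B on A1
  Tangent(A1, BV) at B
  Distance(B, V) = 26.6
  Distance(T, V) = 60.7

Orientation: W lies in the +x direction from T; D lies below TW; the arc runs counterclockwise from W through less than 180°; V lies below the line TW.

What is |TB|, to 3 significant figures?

34.3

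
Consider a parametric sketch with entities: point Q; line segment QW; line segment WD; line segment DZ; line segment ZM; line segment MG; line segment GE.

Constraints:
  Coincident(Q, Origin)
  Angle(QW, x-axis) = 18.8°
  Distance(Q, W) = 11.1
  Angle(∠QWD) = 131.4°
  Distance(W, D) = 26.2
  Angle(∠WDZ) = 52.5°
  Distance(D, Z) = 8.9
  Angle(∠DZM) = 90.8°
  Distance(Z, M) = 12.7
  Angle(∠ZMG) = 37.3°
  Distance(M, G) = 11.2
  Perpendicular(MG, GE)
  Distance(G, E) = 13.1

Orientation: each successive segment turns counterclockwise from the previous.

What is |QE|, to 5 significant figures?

29.566

Q is at the origin; QW runs at 18.8° with length 11.1, so W = (10.508, 3.5771). ∠QWD = 131.4° gives WD at 67.400° from the x-axis; with |WD| = 26.2, D = (20.576, 27.765). ∠WDZ = 52.5° gives DZ at -165.10° from the x-axis; with |DZ| = 8.9, Z = (11.976, 25.477). ∠DZM = 90.8° gives ZM at -75.900° from the x-axis; with |ZM| = 12.7, M = (15.070, 13.159). ∠ZMG = 37.3° gives MG at 66.800° from the x-axis; with |MG| = 11.2, G = (19.482, 23.454). The perpendicularity gives GE at right angles to MG, so GE runs at 156.80°; with |GE| = 13.1, E = (7.4410, 28.614). Then |QE| = |E − Q| = 29.566.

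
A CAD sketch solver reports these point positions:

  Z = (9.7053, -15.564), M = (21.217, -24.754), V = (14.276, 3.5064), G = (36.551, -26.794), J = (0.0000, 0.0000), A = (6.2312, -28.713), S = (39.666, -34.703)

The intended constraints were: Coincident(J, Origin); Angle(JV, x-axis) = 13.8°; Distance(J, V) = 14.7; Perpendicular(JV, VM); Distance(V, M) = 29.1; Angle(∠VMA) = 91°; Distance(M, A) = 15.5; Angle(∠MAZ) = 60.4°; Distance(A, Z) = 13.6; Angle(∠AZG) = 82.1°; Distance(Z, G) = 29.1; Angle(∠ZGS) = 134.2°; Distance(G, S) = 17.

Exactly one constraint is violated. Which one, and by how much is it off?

Distance(G, S) = 17 — off by 8.50.

J = (0.00, 0.00) ✓; JV at 13.80° ✓; |JV| = 14.70 ✓; ∠(JV, VM) = 90.00° ✓; |VM| = 29.10 ✓; ∠VMA = 91.00° ✓; |MA| = 15.50 ✓; ∠MAZ = 60.40° ✓; |AZ| = 13.60 ✓; ∠AZG = 82.10° ✓; |ZG| = 29.10 ✓; ∠ZGS = 134.2° ✓; |GS| = 8.500 ✗.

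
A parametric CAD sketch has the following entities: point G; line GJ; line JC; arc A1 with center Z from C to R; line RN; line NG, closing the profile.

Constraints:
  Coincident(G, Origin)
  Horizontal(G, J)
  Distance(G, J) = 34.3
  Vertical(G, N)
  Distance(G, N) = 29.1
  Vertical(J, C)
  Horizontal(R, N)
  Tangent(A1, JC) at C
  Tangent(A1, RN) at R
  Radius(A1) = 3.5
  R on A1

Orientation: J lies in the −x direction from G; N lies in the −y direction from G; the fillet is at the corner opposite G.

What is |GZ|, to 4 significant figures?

40.05

G and N share the same x with |GN| = 29.1 and N on the −y side, so N = (0.000, -29.10). The virtual corner opposite G is at (-34.30, -29.10). Since A1 is tangent to JC there, ZC ⟂ JC and A1 meets RN tangentially, so ZR is at right angles to RN, with radius 3.5, so the center Z sits 3.5 in from both sides at Z = (-30.80, -25.60). Then |GZ| = |Z − G| = 40.05.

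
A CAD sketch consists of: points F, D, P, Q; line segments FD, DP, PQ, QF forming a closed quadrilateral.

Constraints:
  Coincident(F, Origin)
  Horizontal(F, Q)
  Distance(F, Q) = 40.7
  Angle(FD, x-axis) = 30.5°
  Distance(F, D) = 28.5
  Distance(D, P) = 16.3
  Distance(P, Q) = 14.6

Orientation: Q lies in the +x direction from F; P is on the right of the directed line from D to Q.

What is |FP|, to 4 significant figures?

26.26

F is at the origin; F and Q share the same y with |FQ| = 40.7 and Q in +x, so Q = (40.7, 0). FD runs at 30.5° with |FD| = 28.5, so D = (24.56, 14.46). P is determined by |DP| = 16.3 and |PQ| = 14.6 together: it lies at the intersection of circle(D, 16.3) and circle(Q, 14.6). With |DQ| = 21.68, the foot of the radical line on DQ is 12.05 from D and the perpendicular offset is √(16.3² − 12.05²) = 10.98. Taking the right-of-DQ solution: P = (26.21, -1.752).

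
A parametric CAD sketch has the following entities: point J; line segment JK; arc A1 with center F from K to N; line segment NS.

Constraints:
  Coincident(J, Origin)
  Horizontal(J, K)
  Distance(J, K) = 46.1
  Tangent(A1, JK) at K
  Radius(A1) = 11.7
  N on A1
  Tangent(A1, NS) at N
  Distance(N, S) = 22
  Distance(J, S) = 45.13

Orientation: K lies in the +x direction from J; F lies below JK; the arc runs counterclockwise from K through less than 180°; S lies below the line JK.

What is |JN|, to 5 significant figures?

35.980

Checks: |FN| = 11.70 ✓; ∠(FN, NS) = 90.00° ✓; |NS| = 22.00 ✓; |JS| = 45.13 ✓.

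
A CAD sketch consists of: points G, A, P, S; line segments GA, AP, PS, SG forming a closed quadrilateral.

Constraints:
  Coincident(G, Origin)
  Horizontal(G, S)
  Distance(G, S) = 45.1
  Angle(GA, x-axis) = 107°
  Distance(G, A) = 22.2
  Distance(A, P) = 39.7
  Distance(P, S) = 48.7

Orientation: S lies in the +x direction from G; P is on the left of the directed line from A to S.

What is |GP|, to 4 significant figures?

51.44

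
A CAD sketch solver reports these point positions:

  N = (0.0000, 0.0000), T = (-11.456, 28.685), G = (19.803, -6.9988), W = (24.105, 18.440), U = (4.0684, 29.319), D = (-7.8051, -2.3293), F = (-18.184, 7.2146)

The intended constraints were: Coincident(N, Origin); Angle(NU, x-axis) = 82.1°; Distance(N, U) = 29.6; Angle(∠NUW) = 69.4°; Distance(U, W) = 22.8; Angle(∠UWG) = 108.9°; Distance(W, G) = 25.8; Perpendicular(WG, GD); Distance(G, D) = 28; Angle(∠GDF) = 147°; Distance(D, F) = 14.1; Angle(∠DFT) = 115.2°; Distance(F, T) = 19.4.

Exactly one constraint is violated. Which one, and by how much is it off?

Distance(F, T) = 19.4 — off by 3.10.

N = (0.00, 0.00) ✓; NU at 82.10° ✓; |NU| = 29.60 ✓; ∠NUW = 69.40° ✓; |UW| = 22.80 ✓; ∠UWG = 108.9° ✓; |WG| = 25.80 ✓; ∠(WG, GD) = 90.00° ✓; |GD| = 28.00 ✓; ∠GDF = 147.0° ✓; |DF| = 14.10 ✓; ∠DFT = 115.2° ✓; |FT| = 22.50 ✗.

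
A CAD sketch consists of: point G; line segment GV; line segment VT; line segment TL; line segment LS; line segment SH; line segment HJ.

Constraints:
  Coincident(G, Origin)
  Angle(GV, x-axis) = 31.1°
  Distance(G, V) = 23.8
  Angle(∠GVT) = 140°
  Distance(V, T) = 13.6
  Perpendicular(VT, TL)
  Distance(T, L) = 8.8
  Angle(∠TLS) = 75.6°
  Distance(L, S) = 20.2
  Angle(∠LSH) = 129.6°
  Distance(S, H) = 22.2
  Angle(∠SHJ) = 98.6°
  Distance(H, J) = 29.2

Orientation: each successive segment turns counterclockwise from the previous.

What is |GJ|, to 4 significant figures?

54.98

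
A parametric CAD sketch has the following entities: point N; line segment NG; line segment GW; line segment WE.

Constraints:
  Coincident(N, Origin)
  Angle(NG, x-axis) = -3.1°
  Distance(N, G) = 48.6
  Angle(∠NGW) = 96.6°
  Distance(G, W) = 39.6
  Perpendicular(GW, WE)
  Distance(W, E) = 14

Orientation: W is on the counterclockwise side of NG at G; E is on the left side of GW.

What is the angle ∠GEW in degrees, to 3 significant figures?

70.5°

N is at the origin; NG runs at -3.1° with length 48.6, so G = 48.6·(cos -3.1°, sin -3.1°) = (48.5, -2.63). ∠NGW = 96.6°, so GW runs at -3.1° + (180° − 96.6°) = 80.3° from the x-axis; with |GW| = 39.6, W = G + 39.6·(cos 80.3°, sin 80.3°) = (55.2, 36.4). GW ⟂ WE; with |WE| = 14.0 on the left of GW, E = W + 14.0·(-0.986, 0.168) = (41.4, 38.8). Then cos ∠GEW = EG·EW / (|EG||EW|), giving 70.5°.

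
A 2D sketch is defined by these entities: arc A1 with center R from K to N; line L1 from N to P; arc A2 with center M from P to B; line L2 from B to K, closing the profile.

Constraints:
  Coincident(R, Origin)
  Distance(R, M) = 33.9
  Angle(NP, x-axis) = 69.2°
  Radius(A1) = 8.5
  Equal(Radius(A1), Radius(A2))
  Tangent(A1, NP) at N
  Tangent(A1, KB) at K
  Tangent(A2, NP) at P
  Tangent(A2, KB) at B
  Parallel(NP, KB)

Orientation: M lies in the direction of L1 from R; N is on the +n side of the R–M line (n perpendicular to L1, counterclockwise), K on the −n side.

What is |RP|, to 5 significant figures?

34.949

The slot axis is L1's direction at 69.2°, so u = (cos 69.2°, sin 69.2°) = (0.35511, 0.93483) and n = (−sin 69.2°, cos 69.2°) = (-0.93483, 0.35511). R is at the origin and M lies 33.9 along u from R, so M = 33.9·u = (12.038, 31.691). Tangency of A1 to both parallel lines with radius 8.5 puts N and K at R ± 8.5·n: N = (-7.9460, 3.0184), K = (7.9460, -3.0184). Equal radii place P and B the same way about M: P = M + 8.5·n = (4.0921, 34.709), B = M − 8.5·n = (19.984, 28.672). Then |RP| = |P − R| = 34.949.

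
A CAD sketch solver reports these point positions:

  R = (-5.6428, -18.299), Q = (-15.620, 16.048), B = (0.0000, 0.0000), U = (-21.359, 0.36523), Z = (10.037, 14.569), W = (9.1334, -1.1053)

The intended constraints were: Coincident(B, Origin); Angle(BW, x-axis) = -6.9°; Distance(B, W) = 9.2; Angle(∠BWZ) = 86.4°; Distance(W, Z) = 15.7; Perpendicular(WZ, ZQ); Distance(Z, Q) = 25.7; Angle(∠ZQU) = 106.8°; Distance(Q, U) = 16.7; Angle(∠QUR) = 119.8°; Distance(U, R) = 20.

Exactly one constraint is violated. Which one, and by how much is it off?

Distance(U, R) = 20 — off by 4.40.

B = (0.00, 0.00) ✓; BW at -6.900° ✓; |BW| = 9.200 ✓; ∠BWZ = 86.40° ✓; |WZ| = 15.70 ✓; ∠(WZ, ZQ) = 90.00° ✓; |ZQ| = 25.70 ✓; ∠ZQU = 106.8° ✓; |QU| = 16.70 ✓; ∠QUR = 119.8° ✓; |UR| = 24.40 ✗.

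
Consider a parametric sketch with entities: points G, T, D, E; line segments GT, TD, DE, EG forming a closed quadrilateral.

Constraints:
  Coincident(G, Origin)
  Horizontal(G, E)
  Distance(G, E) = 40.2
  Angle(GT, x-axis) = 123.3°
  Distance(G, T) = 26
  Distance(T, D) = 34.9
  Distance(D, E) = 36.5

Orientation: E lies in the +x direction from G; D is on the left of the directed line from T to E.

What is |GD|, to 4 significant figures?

35.94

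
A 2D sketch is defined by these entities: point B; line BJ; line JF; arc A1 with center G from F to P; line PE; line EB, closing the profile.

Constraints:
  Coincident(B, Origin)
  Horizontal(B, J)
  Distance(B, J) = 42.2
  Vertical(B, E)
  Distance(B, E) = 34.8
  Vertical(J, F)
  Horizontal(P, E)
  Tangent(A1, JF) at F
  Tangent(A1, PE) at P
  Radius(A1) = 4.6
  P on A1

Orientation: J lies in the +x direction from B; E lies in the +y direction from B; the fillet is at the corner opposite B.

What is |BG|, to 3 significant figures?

48.2

B and E share the same x with |BE| = 34.8 and E on the +y side, so E = (0.00, 34.8). The virtual corner opposite B is at (42.2, 34.8). The tangent condition forces GF to be normal to JF and the tangent condition forces GP to be normal to PE, with radius 4.6, so the center G sits 4.6 in from both sides at G = (37.6, 30.2). Then |BG| = |G − B| = 48.2.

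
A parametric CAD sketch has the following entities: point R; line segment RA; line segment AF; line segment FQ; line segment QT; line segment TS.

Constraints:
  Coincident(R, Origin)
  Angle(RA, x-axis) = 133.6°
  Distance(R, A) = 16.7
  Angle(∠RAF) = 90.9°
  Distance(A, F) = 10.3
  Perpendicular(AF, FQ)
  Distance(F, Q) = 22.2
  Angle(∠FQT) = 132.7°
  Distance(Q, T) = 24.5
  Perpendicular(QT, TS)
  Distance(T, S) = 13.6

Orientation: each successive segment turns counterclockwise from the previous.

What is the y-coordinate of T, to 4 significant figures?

-11.21

R is at the origin; RA runs at 133.6° with length 16.7, so A = (-11.52, 12.09). ∠RAF = 90.9° gives AF at -137.3° from the x-axis; with |AF| = 10.3, F = (-19.09, 5.109). AF ⟂ FQ, so FQ runs at -47.30°; with |FQ| = 22.2, Q = (-4.031, -11.21). ∠FQT = 132.7° gives QT at 0.000° from the x-axis; with |QT| = 24.5, T = (20.47, -11.21). So T.y = -11.21.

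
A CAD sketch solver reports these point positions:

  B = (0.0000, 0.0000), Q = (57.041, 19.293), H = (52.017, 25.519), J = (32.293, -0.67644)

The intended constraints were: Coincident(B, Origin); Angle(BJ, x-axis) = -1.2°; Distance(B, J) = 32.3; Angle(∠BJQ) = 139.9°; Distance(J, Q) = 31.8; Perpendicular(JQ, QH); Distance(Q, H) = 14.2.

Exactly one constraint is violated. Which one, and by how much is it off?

Distance(Q, H) = 14.2 — off by 6.20.

B = (0.00, 0.00) ✓; BJ at -1.200° ✓; |BJ| = 32.30 ✓; ∠BJQ = 139.9° ✓; |JQ| = 31.80 ✓; ∠(JQ, QH) = 90.00° ✓; |QH| = 8.000 ✗.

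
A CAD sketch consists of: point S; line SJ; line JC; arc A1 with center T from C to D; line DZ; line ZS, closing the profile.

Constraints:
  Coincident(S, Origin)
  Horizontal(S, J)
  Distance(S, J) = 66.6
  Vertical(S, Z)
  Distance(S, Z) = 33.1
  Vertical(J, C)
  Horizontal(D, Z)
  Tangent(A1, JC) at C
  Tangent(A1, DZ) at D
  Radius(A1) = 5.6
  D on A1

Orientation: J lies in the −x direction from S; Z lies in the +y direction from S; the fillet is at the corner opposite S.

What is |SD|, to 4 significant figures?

69.40

The virtual corner opposite S is at (-66.60, 33.10). Tangency of A1 to JC means the radius TC is perpendicular to JC and since A1 is tangent to DZ there, TD ⟂ DZ, with radius 5.6, so the center T sits 5.6 in from both sides at T = (-61.00, 27.50). That places the tangent points at C = (-66.60, 27.50) on JC and D = (-61.00, 33.10) on DZ. Then |SD| = |D − S| = 69.40.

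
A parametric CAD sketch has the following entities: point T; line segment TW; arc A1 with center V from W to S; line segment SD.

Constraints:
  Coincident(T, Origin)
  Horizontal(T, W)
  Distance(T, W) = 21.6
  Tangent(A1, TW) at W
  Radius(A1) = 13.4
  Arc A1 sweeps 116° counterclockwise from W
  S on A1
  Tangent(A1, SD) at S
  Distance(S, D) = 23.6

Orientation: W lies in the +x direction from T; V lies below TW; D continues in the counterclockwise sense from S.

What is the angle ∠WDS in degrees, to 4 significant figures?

28.40°

On A1, W sits at bearing 90° from V; a 116° counterclockwise sweep puts S at bearing 206°, so S = V + 13.4·(cos 206°, sin 206°) = (9.556, -19.27). A1 meets SD tangentially, so VS is at right angles to SD, so SD runs along (−sin 206°, cos 206°); with |SD| = 23.6, D = (19.90, -40.49). Then cos ∠WDS = DW·DS / (|DW||DS|), giving 28.40°.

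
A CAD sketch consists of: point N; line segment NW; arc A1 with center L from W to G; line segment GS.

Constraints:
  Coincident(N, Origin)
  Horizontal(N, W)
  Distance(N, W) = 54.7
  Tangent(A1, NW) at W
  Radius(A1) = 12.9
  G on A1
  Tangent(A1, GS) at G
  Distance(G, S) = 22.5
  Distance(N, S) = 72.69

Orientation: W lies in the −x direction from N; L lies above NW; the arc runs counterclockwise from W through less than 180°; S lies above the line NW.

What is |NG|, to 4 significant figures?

50.93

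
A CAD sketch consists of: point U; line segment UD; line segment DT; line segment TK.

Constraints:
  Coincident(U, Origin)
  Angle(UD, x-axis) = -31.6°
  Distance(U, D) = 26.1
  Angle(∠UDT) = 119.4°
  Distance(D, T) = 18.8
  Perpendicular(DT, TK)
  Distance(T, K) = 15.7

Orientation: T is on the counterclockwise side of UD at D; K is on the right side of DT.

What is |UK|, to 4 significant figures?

49.77

∠UDT = 119.4°, so DT runs at -31.6° + (180° − 119.4°) = 29.00° from the x-axis; with |DT| = 18.8, T = D + 18.8·(cos 29.00°, sin 29.00°) = (38.67, -4.562). The perpendicularity gives TK at right angles to DT; with |TK| = 15.7 on the right of DT, K = T + 15.7·(0.4848, -0.8746) = (46.28, -18.29). Then |UK| = |K − U| = 49.77.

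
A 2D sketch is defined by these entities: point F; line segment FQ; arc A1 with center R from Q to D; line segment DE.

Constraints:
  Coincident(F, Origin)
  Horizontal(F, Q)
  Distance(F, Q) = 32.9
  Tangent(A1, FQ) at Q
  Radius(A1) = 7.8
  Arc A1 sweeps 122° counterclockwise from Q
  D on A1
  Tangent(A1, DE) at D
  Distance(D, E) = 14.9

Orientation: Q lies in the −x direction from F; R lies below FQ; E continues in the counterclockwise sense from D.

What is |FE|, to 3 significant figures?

40.0

F is at the origin; F and Q share the same y with |FQ| = 32.9 and Q on the −x side, so Q = (-32.9, 0.00). Since A1 is tangent to FQ there, RQ ⟂ FQ, so R = Q + (0, -7.8) = (-32.9, -7.80). On A1, Q sits at bearing 90° from R; a 122° counterclockwise sweep puts D at bearing 212°, so D = R + 7.8·(cos 212°, sin 212°) = (-39.5, -11.9). Tangency of A1 to DE means the radius RD is perpendicular to DE, so DE runs along (−sin 212°, cos 212°); with |DE| = 14.9, E = (-31.6, -24.6). Then |FE| = |E − F| = 40.0.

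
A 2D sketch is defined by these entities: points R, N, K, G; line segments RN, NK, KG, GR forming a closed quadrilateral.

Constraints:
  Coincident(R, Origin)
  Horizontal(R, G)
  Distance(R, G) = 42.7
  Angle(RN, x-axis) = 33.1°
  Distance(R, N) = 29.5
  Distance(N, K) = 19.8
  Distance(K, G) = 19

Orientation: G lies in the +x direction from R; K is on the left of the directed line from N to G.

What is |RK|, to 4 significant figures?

48.19

R is at the origin; RG is horizontal with |RG| = 42.7 and G in +x, so G = (42.7, 0). RN runs at 33.1° with |RN| = 29.5, so N = (24.71, 16.11). K is determined by |NK| = 19.8 and |KG| = 19.0 together: it lies at the intersection of circle(N, 19.8) and circle(G, 19.0). With |NG| = 24.15, the foot of the radical line on NG is 12.72 from N and the perpendicular offset is √(19.8² − 12.72²) = 15.18. Taking the left-of-NG solution: K = (44.31, 18.93).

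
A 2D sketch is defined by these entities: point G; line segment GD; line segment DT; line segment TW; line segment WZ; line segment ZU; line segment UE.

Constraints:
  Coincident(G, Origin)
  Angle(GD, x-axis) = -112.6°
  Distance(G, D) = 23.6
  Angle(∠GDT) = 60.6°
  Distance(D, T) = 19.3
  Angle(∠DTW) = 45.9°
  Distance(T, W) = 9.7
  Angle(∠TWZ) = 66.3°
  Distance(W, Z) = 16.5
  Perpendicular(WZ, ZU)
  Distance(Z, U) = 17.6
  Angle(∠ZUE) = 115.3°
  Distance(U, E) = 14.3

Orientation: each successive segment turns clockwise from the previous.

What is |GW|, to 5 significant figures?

13.629

G is at the origin; GD runs at -112.6° with length 23.6, so D = (-9.0694, -21.788). ∠GDT = 60.6° gives DT at 128.00° from the x-axis; with |DT| = 19.3, T = (-20.952, -6.5792). ∠DTW = 45.9° gives TW at -6.1000° from the x-axis; with |TW| = 9.7, W = (-11.307, -7.6099). Then |GW| = |W − G| = 13.629.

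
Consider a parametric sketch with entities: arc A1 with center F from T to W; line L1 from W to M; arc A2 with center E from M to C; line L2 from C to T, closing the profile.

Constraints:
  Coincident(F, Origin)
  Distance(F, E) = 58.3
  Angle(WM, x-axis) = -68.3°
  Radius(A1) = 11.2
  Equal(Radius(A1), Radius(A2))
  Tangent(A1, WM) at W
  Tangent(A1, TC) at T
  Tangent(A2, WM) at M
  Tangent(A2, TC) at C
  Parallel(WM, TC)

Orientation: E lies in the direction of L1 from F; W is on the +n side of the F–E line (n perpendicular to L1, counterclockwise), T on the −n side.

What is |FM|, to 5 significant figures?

59.366

The slot axis is L1's direction at -68.3°, so u = (cos -68.3°, sin -68.3°) = (0.36975, -0.92913) and n = (−sin -68.3°, cos -68.3°) = (0.92913, 0.36975). F is at the origin and E lies 58.3 along u from F, so E = 58.3·u = (21.556, -54.168). Tangency of A1 to both parallel lines with radius 11.2 puts W and T at F ± 11.2·n: W = (10.406, 4.1412), T = (-10.406, -4.1412). Equal radii place M and C the same way about E: M = E + 11.2·n = (31.963, -50.027), C = E − 11.2·n = (11.150, -58.310). Then |FM| = |M − F| = 59.366.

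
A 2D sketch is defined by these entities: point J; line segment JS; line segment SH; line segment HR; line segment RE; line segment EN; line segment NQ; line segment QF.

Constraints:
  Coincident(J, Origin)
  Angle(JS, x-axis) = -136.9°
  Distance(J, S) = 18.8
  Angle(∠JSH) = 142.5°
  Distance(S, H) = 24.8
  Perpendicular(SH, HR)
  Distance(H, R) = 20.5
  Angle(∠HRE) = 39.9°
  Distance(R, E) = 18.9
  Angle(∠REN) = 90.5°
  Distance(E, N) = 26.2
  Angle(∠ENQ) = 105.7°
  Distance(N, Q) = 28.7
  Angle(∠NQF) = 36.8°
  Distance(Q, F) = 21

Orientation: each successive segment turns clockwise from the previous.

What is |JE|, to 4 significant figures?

28.12

J is at the origin; JS runs at -136.9° with length 18.8, so S = (-13.73, -12.85). ∠JSH = 142.5° gives SH at -174.4° from the x-axis; with |SH| = 24.8, H = (-38.41, -15.27). The perpendicularity gives HR at right angles to SH, so HR runs at 95.60°; with |HR| = 20.5, R = (-40.41, 5.137). ∠HRE = 39.9° gives RE at -44.50° from the x-axis; with |RE| = 18.9, E = (-26.93, -8.111). Then |JE| = |E − J| = 28.12.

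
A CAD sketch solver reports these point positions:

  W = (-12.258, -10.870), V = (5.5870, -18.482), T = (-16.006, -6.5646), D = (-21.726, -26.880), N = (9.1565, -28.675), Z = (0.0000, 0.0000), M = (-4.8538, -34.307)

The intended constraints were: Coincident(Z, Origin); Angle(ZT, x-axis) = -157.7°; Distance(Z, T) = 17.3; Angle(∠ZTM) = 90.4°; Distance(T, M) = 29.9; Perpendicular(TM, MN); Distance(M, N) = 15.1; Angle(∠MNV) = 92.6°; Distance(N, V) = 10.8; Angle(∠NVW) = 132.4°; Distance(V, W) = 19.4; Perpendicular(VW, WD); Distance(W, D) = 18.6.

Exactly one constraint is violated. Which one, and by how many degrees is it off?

Perpendicular(VW, WD) — off by 7.50°.

Z = (0.00, 0.00) ✓; ZT at -157.7° ✓; |ZT| = 17.30 ✓; ∠ZTM = 90.40° ✓; |TM| = 29.90 ✓; ∠(TM, MN) = 90.00° ✓; |MN| = 15.10 ✓; ∠MNV = 92.60° ✓; |NV| = 10.80 ✓; ∠NVW = 132.4° ✓; |VW| = 19.40 ✓; ∠(VW, WD) = 82.50° ✗; |WD| = 18.60 ✓.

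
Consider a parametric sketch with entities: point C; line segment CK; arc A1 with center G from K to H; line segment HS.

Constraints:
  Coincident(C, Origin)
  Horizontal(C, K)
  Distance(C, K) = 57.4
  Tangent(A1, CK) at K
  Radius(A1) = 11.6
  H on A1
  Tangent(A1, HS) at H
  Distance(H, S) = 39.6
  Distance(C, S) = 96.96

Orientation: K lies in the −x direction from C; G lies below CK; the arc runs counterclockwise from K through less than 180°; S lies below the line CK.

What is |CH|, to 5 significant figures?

67.174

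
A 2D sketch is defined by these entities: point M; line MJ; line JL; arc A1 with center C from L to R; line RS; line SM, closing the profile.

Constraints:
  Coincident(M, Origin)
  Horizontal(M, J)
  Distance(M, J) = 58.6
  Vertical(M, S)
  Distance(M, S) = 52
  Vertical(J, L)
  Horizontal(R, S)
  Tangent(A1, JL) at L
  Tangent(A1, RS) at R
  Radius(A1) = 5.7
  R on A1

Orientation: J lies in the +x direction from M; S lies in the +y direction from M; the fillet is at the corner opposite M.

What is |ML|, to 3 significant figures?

74.7

M is at the origin; M and J share the same y with |MJ| = 58.6 and J on the +x side, so J = (58.6, 0.00). M and S share the same x with |MS| = 52.0 and S on the +y side, so S = (0.00, 52.0). The virtual corner opposite M is at (58.6, 52.0). The tangent condition forces CL to be normal to JL and A1 meets RS tangentially, so CR is at right angles to RS, with radius 5.7, so the center C sits 5.7 in from both sides at C = (52.9, 46.3). That places the tangent points at L = (58.6, 46.3) on JL and R = (52.9, 52.0) on RS. Then |ML| = |L − M| = 74.7.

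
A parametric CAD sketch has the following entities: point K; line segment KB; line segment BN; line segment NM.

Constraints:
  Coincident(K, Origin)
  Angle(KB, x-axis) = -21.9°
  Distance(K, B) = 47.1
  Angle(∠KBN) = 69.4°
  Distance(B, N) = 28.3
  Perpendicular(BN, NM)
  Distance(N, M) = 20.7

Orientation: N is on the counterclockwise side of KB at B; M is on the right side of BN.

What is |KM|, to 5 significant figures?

65.841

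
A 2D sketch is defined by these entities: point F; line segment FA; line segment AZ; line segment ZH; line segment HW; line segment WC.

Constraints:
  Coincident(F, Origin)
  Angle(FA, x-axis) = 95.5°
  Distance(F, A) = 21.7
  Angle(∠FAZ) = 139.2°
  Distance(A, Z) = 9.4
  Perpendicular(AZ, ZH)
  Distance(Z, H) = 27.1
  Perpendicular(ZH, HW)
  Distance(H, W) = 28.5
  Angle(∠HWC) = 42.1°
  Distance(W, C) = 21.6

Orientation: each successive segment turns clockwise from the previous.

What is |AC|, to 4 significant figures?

12.99

F is at the origin; FA runs at 95.5° with length 21.7, so A = (-2.080, 21.60). ∠FAZ = 139.2° gives AZ at 54.70° from the x-axis; with |AZ| = 9.4, Z = (3.352, 29.27). AZ is perpendicular to ZH, so ZH runs at -35.30°; with |ZH| = 27.1, H = (25.47, 13.61). ZH is perpendicular to HW, so HW runs at -125.3°; with |HW| = 28.5, W = (9.000, -9.648). ∠HWC = 42.1° gives WC at 96.80° from the x-axis; with |WC| = 21.6, C = (6.443, 11.80). Then |AC| = |C − A| = 12.99.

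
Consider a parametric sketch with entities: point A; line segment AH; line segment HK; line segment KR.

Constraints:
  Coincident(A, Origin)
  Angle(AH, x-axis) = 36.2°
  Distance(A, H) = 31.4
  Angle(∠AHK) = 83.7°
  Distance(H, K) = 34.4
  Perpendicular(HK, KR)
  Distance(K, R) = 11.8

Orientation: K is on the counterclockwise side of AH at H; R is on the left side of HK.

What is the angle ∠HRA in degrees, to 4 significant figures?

51.02°

A is at the origin; AH runs at 36.2° with length 31.4, so H = 31.4·(cos 36.2°, sin 36.2°) = (25.34, 18.55). ∠AHK = 83.7°, so HK runs at 36.2° + (180° − 83.7°) = 132.5° from the x-axis; with |HK| = 34.4, K = H + 34.4·(cos 132.5°, sin 132.5°) = (2.098, 43.91). HK ⟂ KR; with |KR| = 11.8 on the left of HK, R = K + 11.8·(-0.7373, -0.6756) = (-6.602, 35.94). Then cos ∠HRA = RH·RA / (|RH||RA|), giving 51.02°.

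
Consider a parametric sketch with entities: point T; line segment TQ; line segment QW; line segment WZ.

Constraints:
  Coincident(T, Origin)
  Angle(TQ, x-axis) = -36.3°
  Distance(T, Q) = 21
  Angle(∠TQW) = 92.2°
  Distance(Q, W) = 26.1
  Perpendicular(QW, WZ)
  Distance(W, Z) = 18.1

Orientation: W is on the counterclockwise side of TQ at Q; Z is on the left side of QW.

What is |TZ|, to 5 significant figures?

27.060

T is at the origin; TQ runs at -36.3° with length 21.0, so Q = 21.0·(cos -36.3°, sin -36.3°) = (16.924, -12.432). ∠TQW = 92.2°, so QW runs at -36.3° + (180° − 92.2°) = 51.500° from the x-axis; with |QW| = 26.1, W = Q + 26.1·(cos 51.500°, sin 51.500°) = (33.172, 7.9938). QW is perpendicular to WZ; with |WZ| = 18.1 on the left of QW, Z = W + 18.1·(-0.78261, 0.62251) = (19.007, 19.261). Then |TZ| = |Z − T| = 27.060.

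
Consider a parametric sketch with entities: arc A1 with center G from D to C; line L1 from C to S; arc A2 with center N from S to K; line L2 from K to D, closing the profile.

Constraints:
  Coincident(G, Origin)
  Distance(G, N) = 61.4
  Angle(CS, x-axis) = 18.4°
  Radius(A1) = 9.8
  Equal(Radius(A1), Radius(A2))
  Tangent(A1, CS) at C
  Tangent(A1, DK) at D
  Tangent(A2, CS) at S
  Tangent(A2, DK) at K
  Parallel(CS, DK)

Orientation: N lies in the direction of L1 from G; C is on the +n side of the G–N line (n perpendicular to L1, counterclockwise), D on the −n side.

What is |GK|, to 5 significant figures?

62.177

Tangency of A1 to both parallel lines with radius 9.8 puts C and D at G ± 9.8·n: C = (-3.0934, 9.2990), D = (3.0934, -9.2990). Equal radii place S and K the same way about N: S = N + 9.8·n = (55.168, 28.680), K = N − 9.8·n = (61.354, 10.082). Then |GK| = |K − G| = 62.177.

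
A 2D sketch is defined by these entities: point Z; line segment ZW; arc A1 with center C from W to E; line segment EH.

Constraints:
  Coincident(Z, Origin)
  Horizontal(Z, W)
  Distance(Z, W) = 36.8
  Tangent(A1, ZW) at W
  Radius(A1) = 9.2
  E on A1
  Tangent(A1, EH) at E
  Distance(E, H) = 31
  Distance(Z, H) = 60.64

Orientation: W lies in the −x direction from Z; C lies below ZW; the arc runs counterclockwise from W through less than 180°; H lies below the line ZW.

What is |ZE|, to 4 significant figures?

46.96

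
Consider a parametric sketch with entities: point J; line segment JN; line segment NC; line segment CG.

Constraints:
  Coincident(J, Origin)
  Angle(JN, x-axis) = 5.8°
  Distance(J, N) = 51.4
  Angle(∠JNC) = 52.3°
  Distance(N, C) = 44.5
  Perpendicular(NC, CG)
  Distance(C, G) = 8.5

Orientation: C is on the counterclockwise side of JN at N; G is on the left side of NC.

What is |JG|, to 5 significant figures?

34.722

J is at the origin; JN runs at 5.8° with length 51.4, so N = 51.4·(cos 5.8°, sin 5.8°) = (51.137, 5.1943). ∠JNC = 52.3°, so NC runs at 5.8° + (180° − 52.3°) = 133.50° from the x-axis; with |NC| = 44.5, C = N + 44.5·(cos 133.50°, sin 133.50°) = (20.505, 37.473). NC is perpendicular to CG; with |CG| = 8.5 on the left of NC, G = C + 8.5·(-0.72537, -0.68835) = (14.339, 31.622). Then |JG| = |G − J| = 34.722.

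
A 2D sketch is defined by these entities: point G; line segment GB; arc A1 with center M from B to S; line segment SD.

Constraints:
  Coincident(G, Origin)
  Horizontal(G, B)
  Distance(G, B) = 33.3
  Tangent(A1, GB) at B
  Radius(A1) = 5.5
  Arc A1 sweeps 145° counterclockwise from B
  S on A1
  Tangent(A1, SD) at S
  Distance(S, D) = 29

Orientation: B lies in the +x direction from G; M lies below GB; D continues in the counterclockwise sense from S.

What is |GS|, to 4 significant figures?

31.76

G is at the origin; G and B share the same y with |GB| = 33.3 and B on the +x side, so B = (33.30, 0.000). The tangent condition forces MB to be normal to GB, so M = B + (0, -5.5) = (33.30, -5.500). On A1, B sits at bearing 90° from M; a 145° counterclockwise sweep puts S at bearing 235°, so S = M + 5.5·(cos 235°, sin 235°) = (30.15, -10.01). Then |GS| = |S − G| = 31.76.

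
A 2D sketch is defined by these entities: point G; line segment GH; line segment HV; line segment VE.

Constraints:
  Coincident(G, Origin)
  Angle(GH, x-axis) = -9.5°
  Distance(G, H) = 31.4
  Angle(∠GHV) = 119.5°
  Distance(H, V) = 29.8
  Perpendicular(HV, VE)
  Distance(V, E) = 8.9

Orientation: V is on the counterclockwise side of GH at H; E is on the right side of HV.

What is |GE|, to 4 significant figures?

57.98

G is at the origin; GH runs at -9.5° with length 31.4, so H = 31.4·(cos -9.5°, sin -9.5°) = (30.97, -5.182). ∠GHV = 119.5°, so HV runs at -9.5° + (180° − 119.5°) = 51.00° from the x-axis; with |HV| = 29.8, V = H + 29.8·(cos 51.00°, sin 51.00°) = (49.72, 17.98). The perpendicularity gives VE at right angles to HV; with |VE| = 8.9 on the right of HV, E = V + 8.9·(0.7771, -0.6293) = (56.64, 12.38). Then |GE| = |E − G| = 57.98.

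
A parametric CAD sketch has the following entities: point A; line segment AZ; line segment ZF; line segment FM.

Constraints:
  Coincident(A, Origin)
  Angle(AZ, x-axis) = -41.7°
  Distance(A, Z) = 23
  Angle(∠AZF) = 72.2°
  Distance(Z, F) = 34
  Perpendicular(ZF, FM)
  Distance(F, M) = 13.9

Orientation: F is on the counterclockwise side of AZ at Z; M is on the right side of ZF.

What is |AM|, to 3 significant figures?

44.8

A is at the origin; AZ runs at -41.7° with length 23.0, so Z = 23.0·(cos -41.7°, sin -41.7°) = (17.2, -15.3). ∠AZF = 72.2°, so ZF runs at -41.7° + (180° − 72.2°) = 66.1° from the x-axis; with |ZF| = 34.0, F = Z + 34.0·(cos 66.1°, sin 66.1°) = (30.9, 15.8). The perpendicularity gives FM at right angles to ZF; with |FM| = 13.9 on the right of ZF, M = F + 13.9·(0.914, -0.405) = (43.7, 10.2). Then |AM| = |M − A| = 44.8.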